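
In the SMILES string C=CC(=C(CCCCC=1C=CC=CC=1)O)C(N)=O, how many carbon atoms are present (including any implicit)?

15

The symbol for carbon appears 15 times in the SMILES.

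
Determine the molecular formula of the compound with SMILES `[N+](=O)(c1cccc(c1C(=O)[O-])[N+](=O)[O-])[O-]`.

Heavy atoms from the SMILES: 7 C, 2 N, 6 O.
Implicit hydrogens by atom environment:
  3 × C (aromatic): 1 H each → 3
  3 × C (aromatic): no H
  3 × O: no H
  3 × O (charge -1): no H
  2 × N (charge +1): no H
  1 × C: no H
  Total hydrogens = 3.
Net charge -1.
Molecular formula: C7H3N2O6-

C7H3N2O6-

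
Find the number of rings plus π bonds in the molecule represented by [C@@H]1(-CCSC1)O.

Molecular formula from the SMILES: C4H8OS.
DoU = (2C + 2 + N − H − X)/2 = (2·4 + 2 + 0 − 8 − 0)/2 = 2/2 = 1.
(Structurally: 1 ring(s) + 0 π bond(s) = 1.)

1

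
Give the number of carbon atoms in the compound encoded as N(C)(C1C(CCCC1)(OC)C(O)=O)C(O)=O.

10

The symbol for carbon appears 10 times in the SMILES.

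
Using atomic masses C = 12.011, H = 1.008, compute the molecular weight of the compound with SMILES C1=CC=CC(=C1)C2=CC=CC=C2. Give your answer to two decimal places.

Molecular formula: C12H10.
M = 12×12.011 + 10×1.008 = 154.21 g/mol.

154.21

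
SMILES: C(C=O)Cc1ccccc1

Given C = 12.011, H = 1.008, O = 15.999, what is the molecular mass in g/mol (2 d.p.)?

134.18

Molecular formula: C9H10O.
M = 9×12.011 + 10×1.008 + 1×15.999 = 134.18 g/mol.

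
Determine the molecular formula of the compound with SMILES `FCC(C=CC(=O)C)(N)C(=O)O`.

Heavy atoms from the SMILES: 7 C, 1 F, 1 N, 3 O.
Implicit hydrogens by atom environment:
  3 × C: no H
  2 × C: 1 H each → 2
  2 × O: no H
  1 × C: 3 H
  1 × C: 2 H
  1 × F: no H
  1 × N: 2 H
  1 × O: 1 H
  Total hydrogens = 10.
Molecular formula: C7H10FNO3

C7H10FNO3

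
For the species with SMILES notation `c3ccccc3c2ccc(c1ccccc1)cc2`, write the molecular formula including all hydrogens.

Heavy atoms from the SMILES: 18 C.
Implicit hydrogens by atom environment:
  14 × C (aromatic): 1 H each → 14
  4 × C (aromatic): no H
  Total hydrogens = 14.
Molecular formula: C18H14

C18H14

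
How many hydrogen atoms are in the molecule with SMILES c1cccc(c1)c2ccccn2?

Hydrogens are implicit in SMILES; fill each atom to its normal valence:
  9 × C (aromatic): 1 H each → 9
  2 × C (aromatic): no H
  1 × N (aromatic): no H
  Total hydrogens = 9.

9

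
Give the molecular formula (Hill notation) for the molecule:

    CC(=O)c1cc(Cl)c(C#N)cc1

Heavy atoms from the SMILES: 9 C, 1 Cl, 1 N, 1 O.
Implicit hydrogens by atom environment:
  3 × C (aromatic): 1 H each → 3
  3 × C (aromatic): no H
  2 × C: no H
  1 × C: 3 H
  1 × Cl: no H
  1 × N: no H
  1 × O: no H
  Total hydrogens = 6.
Molecular formula: C9H6ClNO

C9H6ClNO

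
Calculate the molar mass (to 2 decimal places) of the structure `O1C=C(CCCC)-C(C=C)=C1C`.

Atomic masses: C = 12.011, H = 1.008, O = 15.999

Molecular formula: C11H16O.
M = 11×12.011 + 16×1.008 + 1×15.999 = 164.25 g/mol.

164.25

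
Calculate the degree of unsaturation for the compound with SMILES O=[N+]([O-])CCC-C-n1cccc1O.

Molecular formula from the SMILES: C8H12N2O3.
DoU = (2C + 2 + N − H − X)/2 = (2·8 + 2 + 2 − 12 − 0)/2 = 8/2 = 4.
(Structurally: 1 ring(s) + 3 π bond(s) = 4.)

4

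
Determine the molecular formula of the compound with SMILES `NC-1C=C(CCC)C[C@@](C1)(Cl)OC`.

C10H18ClNO

Heavy atoms from the SMILES: 10 C, 1 Cl, 1 N, 1 O.
Implicit hydrogens by atom environment:
  4 × C: 2 H each → 8
  2 × C: 3 H each → 6
  2 × C: 1 H each → 2
  2 × C: no H
  1 × Cl: no H
  1 × N: 2 H
  1 × O: no H
  Total hydrogens = 18.
Molecular formula: C10H18ClNO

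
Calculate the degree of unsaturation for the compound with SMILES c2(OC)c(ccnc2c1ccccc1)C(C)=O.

9

Molecular formula from the SMILES: C14H13NO2.
DoU = (2C + 2 + N − H − X)/2 = (2·14 + 2 + 1 − 13 − 0)/2 = 18/2 = 9.
(Structurally: 2 ring(s) + 7 π bond(s) = 9.)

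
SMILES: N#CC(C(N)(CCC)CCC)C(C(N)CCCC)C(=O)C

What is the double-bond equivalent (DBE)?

3

Molecular formula from the SMILES: C17H33N3O.
DoU = (2C + 2 + N − H − X)/2 = (2·17 + 2 + 3 − 33 − 0)/2 = 6/2 = 3.
(Structurally: 0 ring(s) + 3 π bond(s) = 3.)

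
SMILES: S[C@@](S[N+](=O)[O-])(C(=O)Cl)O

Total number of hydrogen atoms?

Hydrogens are implicit in SMILES; fill each atom to its normal valence:
  2 × C: no H
  2 × O: no H
  1 × Cl: no H
  1 × N (charge +1): no H
  1 × O: 1 H
  1 × O (charge -1): no H
  1 × S: 1 H
  1 × S: no H
  Total hydrogens = 2.

2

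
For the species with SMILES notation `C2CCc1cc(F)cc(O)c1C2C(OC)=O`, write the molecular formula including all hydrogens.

Heavy atoms from the SMILES: 12 C, 1 F, 3 O.
Implicit hydrogens by atom environment:
  4 × C (aromatic): no H
  3 × C: 2 H each → 6
  2 × C (aromatic): 1 H each → 2
  2 × O: no H
  1 × C: 3 H
  1 × C: 1 H
  1 × C: no H
  1 × F: no H
  1 × O: 1 H
  Total hydrogens = 13.
Molecular formula: C12H13FO3

C12H13FO3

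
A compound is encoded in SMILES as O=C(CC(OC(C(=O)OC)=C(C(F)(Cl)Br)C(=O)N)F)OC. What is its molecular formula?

Heavy atoms from the SMILES: 1 Br, 10 C, 1 Cl, 2 F, 1 N, 6 O.
Implicit hydrogens by atom environment:
  6 × C: no H
  6 × O: no H
  2 × C: 3 H each → 6
  2 × F: no H
  1 × Br: no H
  1 × C: 2 H
  1 × C: 1 H
  1 × Cl: no H
  1 × N: 2 H
  Total hydrogens = 11.
Molecular formula: C10H11BrClF2NO6

C10H11BrClF2NO6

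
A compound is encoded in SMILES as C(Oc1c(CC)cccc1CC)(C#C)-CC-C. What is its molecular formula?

C16H22O

Heavy atoms from the SMILES: 16 C, 1 O.
Implicit hydrogens by atom environment:
  4 × C: 2 H each → 8
  3 × C: 3 H each → 9
  3 × C (aromatic): 1 H each → 3
  3 × C (aromatic): no H
  2 × C: 1 H each → 2
  1 × C: no H
  1 × O: no H
  Total hydrogens = 22.
Molecular formula: C16H22O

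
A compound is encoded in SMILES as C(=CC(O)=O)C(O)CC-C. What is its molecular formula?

C7H12O3

Heavy atoms from the SMILES: 7 C, 3 O.
Implicit hydrogens by atom environment:
  3 × C: 1 H each → 3
  2 × C: 2 H each → 4
  2 × O: 1 H each → 2
  1 × C: 3 H
  1 × C: no H
  1 × O: no H
  Total hydrogens = 12.
Molecular formula: C7H12O3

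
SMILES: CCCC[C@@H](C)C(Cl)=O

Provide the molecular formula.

Heavy atoms from the SMILES: 7 C, 1 Cl, 1 O.
Implicit hydrogens by atom environment:
  3 × C: 2 H each → 6
  2 × C: 3 H each → 6
  1 × C: 1 H
  1 × C: no H
  1 × Cl: no H
  1 × O: no H
  Total hydrogens = 13.
Molecular formula: C7H13ClO

C7H13ClO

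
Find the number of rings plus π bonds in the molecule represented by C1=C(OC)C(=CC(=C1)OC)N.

Molecular formula from the SMILES: C8H11NO2.
DoU = (2C + 2 + N − H − X)/2 = (2·8 + 2 + 1 − 11 − 0)/2 = 8/2 = 4.
(Structurally: 1 ring(s) + 3 π bond(s) = 4.)

4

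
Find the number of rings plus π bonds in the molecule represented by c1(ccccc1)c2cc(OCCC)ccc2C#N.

Molecular formula from the SMILES: C16H15NO.
DoU = (2C + 2 + N − H − X)/2 = (2·16 + 2 + 1 − 15 − 0)/2 = 20/2 = 10.
(Structurally: 2 ring(s) + 8 π bond(s) = 10.)

10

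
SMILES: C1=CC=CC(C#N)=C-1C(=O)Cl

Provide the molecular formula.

Heavy atoms from the SMILES: 8 C, 1 Cl, 1 N, 1 O.
Implicit hydrogens by atom environment:
  4 × C (aromatic): 1 H each → 4
  2 × C (aromatic): no H
  2 × C: no H
  1 × Cl: no H
  1 × N: no H
  1 × O: no H
  Total hydrogens = 4.
Molecular formula: C8H4ClNO

C8H4ClNO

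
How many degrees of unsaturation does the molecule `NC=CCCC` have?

1

Molecular formula from the SMILES: C5H11N.
DoU = (2C + 2 + N − H − X)/2 = (2·5 + 2 + 1 − 11 − 0)/2 = 2/2 = 1.
(Structurally: 0 ring(s) + 1 π bond(s) = 1.)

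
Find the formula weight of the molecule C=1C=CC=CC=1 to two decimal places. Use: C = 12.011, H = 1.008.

Molecular formula: C6H6.
M = 6×12.011 + 6×1.008 = 78.11 g/mol.

78.11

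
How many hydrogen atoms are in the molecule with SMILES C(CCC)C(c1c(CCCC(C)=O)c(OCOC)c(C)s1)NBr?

28

Hydrogens are implicit in SMILES; fill each atom to its normal valence:
  7 × C: 2 H each → 14
  4 × C: 3 H each → 12
  4 × C (aromatic): no H
  3 × O: no H
  1 × Br: no H
  1 × C: 1 H
  1 × C: no H
  1 × N: 1 H
  1 × S (aromatic): no H
  Total hydrogens = 28.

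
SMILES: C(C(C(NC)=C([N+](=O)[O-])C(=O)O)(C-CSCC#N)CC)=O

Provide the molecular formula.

C12H17N3O5S

Heavy atoms from the SMILES: 12 C, 3 N, 5 O, 1 S.
Implicit hydrogens by atom environment:
  5 × C: no H
  4 × C: 2 H each → 8
  3 × O: no H
  2 × C: 3 H each → 6
  1 × C: 1 H
  1 × N: 1 H
  1 × N (charge +1): no H
  1 × N: no H
  1 × O: 1 H
  1 × O (charge -1): no H
  1 × S: no H
  Total hydrogens = 17.
Molecular formula: C12H17N3O5S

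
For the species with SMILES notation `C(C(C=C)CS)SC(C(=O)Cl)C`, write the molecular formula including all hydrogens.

C8H13ClOS2

Heavy atoms from the SMILES: 8 C, 1 Cl, 1 O, 2 S.
Implicit hydrogens by atom environment:
  3 × C: 2 H each → 6
  3 × C: 1 H each → 3
  1 × C: 3 H
  1 × C: no H
  1 × Cl: no H
  1 × O: no H
  1 × S: 1 H
  1 × S: no H
  Total hydrogens = 13.
Molecular formula: C8H13ClOS2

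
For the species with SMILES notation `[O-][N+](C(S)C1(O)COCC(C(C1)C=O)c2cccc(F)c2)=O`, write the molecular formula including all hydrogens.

Heavy atoms from the SMILES: 14 C, 1 F, 1 N, 5 O, 1 S.
Implicit hydrogens by atom environment:
  4 × C: 1 H each → 4
  4 × C (aromatic): 1 H each → 4
  3 × C: 2 H each → 6
  3 × O: no H
  2 × C (aromatic): no H
  1 × C: no H
  1 × F: no H
  1 × N (charge +1): no H
  1 × O: 1 H
  1 × O (charge -1): no H
  1 × S: 1 H
  Total hydrogens = 16.
Molecular formula: C14H16FNO5S

C14H16FNO5S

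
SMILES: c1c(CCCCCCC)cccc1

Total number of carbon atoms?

13

The symbol for carbon appears 13 times in the SMILES. Lowercase c denotes aromatic carbon and counts toward C.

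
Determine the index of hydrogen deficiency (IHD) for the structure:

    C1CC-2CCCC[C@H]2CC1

Molecular formula from the SMILES: C10H18.
DoU = (2C + 2 + N − H − X)/2 = (2·10 + 2 + 0 − 18 − 0)/2 = 4/2 = 2.
(Structurally: 2 ring(s) + 0 π bond(s) = 2.)

2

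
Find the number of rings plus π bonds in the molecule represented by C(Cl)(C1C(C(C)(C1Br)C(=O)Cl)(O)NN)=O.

Molecular formula from the SMILES: C7H9BrCl2N2O3.
DoU = (2C + 2 + N − H − X)/2 = (2·7 + 2 + 2 − 9 − 3)/2 = 6/2 = 3.
(Structurally: 1 ring(s) + 2 π bond(s) = 3.)

3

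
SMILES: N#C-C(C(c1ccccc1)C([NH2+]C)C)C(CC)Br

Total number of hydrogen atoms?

22

Hydrogens are implicit in SMILES; fill each atom to its normal valence:
  5 × C (aromatic): 1 H each → 5
  4 × C: 1 H each → 4
  3 × C: 3 H each → 9
  1 × Br: no H
  1 × C: 2 H
  1 × C: no H
  1 × C (aromatic): no H
  1 × N (charge +1): 2 H
  1 × N: no H
  Total hydrogens = 22.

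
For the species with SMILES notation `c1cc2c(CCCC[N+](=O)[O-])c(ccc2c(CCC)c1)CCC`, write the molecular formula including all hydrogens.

Heavy atoms from the SMILES: 20 C, 1 N, 2 O.
Implicit hydrogens by atom environment:
  8 × C: 2 H each → 16
  5 × C (aromatic): 1 H each → 5
  5 × C (aromatic): no H
  2 × C: 3 H each → 6
  1 × N (charge +1): no H
  1 × O: no H
  1 × O (charge -1): no H
  Total hydrogens = 27.
Molecular formula: C20H27NO2

C20H27NO2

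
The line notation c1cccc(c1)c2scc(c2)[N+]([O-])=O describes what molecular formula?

Heavy atoms from the SMILES: 10 C, 1 N, 2 O, 1 S.
Implicit hydrogens by atom environment:
  7 × C (aromatic): 1 H each → 7
  3 × C (aromatic): no H
  1 × N (charge +1): no H
  1 × O: no H
  1 × O (charge -1): no H
  1 × S (aromatic): no H
  Total hydrogens = 7.
Molecular formula: C10H7NO2S

C10H7NO2S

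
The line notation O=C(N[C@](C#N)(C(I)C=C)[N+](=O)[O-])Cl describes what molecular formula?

C6H5ClIN3O3

Heavy atoms from the SMILES: 6 C, 1 Cl, 1 I, 3 N, 3 O.
Implicit hydrogens by atom environment:
  3 × C: no H
  2 × C: 1 H each → 2
  2 × O: no H
  1 × C: 2 H
  1 × Cl: no H
  1 × I: no H
  1 × N: 1 H
  1 × N (charge +1): no H
  1 × N: no H
  1 × O (charge -1): no H
  Total hydrogens = 5.
Molecular formula: C6H5ClIN3O3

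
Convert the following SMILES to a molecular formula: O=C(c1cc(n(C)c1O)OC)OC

C8H11NO4

Heavy atoms from the SMILES: 8 C, 1 N, 4 O.
Implicit hydrogens by atom environment:
  3 × C: 3 H each → 9
  3 × C (aromatic): no H
  3 × O: no H
  1 × C (aromatic): 1 H
  1 × C: no H
  1 × N (aromatic): no H
  1 × O: 1 H
  Total hydrogens = 11.
Molecular formula: C8H11NO4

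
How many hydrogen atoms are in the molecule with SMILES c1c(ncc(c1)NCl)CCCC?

Hydrogens are implicit in SMILES; fill each atom to its normal valence:
  3 × C: 2 H each → 6
  3 × C (aromatic): 1 H each → 3
  2 × C (aromatic): no H
  1 × C: 3 H
  1 × Cl: no H
  1 × N: 1 H
  1 × N (aromatic): no H
  Total hydrogens = 13.

13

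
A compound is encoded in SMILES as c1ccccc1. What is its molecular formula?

Heavy atoms from the SMILES: 6 C.
Implicit hydrogens by atom environment:
  6 × C (aromatic): 1 H each → 6
  Total hydrogens = 6.
Molecular formula: C6H6

C6H6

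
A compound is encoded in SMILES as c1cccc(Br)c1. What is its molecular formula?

Heavy atoms from the SMILES: 1 Br, 6 C.
Implicit hydrogens by atom environment:
  5 × C (aromatic): 1 H each → 5
  1 × Br: no H
  1 × C (aromatic): no H
  Total hydrogens = 5.
Molecular formula: C6H5Br

C6H5Br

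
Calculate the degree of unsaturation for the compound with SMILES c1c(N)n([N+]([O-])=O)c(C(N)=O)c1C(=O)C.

Molecular formula from the SMILES: C7H8N4O4.
DoU = (2C + 2 + N − H − X)/2 = (2·7 + 2 + 4 − 8 − 0)/2 = 12/2 = 6.
(Structurally: 1 ring(s) + 5 π bond(s) = 6.)

6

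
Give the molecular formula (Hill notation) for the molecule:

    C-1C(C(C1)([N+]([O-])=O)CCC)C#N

Heavy atoms from the SMILES: 8 C, 2 N, 2 O.
Implicit hydrogens by atom environment:
  4 × C: 2 H each → 8
  2 × C: no H
  1 × C: 3 H
  1 × C: 1 H
  1 × N: no H
  1 × N (charge +1): no H
  1 × O: no H
  1 × O (charge -1): no H
  Total hydrogens = 12.
Molecular formula: C8H12N2O2

C8H12N2O2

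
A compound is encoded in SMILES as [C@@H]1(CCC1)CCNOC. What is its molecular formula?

C7H15NO

Heavy atoms from the SMILES: 7 C, 1 N, 1 O.
Implicit hydrogens by atom environment:
  5 × C: 2 H each → 10
  1 × C: 3 H
  1 × C: 1 H
  1 × N: 1 H
  1 × O: no H
  Total hydrogens = 15.
Molecular formula: C7H15NO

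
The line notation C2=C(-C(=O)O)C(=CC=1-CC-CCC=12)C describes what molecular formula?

Heavy atoms from the SMILES: 12 C, 2 O.
Implicit hydrogens by atom environment:
  4 × C: 2 H each → 8
  4 × C (aromatic): no H
  2 × C (aromatic): 1 H each → 2
  1 × C: 3 H
  1 × C: no H
  1 × O: 1 H
  1 × O: no H
  Total hydrogens = 14.
Molecular formula: C12H14O2

C12H14O2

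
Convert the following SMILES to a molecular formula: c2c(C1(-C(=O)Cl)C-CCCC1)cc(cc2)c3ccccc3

Heavy atoms from the SMILES: 19 C, 1 Cl, 1 O.
Implicit hydrogens by atom environment:
  9 × C (aromatic): 1 H each → 9
  5 × C: 2 H each → 10
  3 × C (aromatic): no H
  2 × C: no H
  1 × Cl: no H
  1 × O: no H
  Total hydrogens = 19.
Molecular formula: C19H19ClO

C19H19ClO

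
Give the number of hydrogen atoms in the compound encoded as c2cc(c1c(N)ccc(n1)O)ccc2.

Hydrogens are implicit in SMILES; fill each atom to its normal valence:
  7 × C (aromatic): 1 H each → 7
  4 × C (aromatic): no H
  1 × N: 2 H
  1 × N (aromatic): no H
  1 × O: 1 H
  Total hydrogens = 10.

10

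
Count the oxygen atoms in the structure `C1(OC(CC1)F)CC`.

1

The symbol for oxygen appears 1 time in the SMILES.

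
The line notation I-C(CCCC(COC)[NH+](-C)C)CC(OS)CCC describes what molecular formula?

Heavy atoms from the SMILES: 14 C, 1 I, 1 N, 2 O, 1 S.
Implicit hydrogens by atom environment:
  7 × C: 2 H each → 14
  4 × C: 3 H each → 12
  3 × C: 1 H each → 3
  2 × O: no H
  1 × I: no H
  1 × N (charge +1): 1 H
  1 × S: 1 H
  Total hydrogens = 31.
Net charge +1.
Molecular formula: C14H31INO2S+

C14H31INO2S+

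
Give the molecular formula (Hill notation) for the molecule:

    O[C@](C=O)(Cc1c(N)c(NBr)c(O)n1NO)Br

C7H10Br2N4O4

Heavy atoms from the SMILES: 2 Br, 7 C, 4 N, 4 O.
Implicit hydrogens by atom environment:
  4 × C (aromatic): no H
  3 × O: 1 H each → 3
  2 × Br: no H
  2 × N: 1 H each → 2
  1 × C: 2 H
  1 × C: 1 H
  1 × C: no H
  1 × N: 2 H
  1 × N (aromatic): no H
  1 × O: no H
  Total hydrogens = 10.
Molecular formula: C7H10Br2N4O4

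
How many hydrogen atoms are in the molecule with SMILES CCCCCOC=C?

14

Hydrogens are implicit in SMILES; fill each atom to its normal valence:
  5 × C: 2 H each → 10
  1 × C: 3 H
  1 × C: 1 H
  1 × O: no H
  Total hydrogens = 14.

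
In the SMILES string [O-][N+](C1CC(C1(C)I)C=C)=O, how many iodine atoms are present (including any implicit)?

1

The symbol for iodine appears 1 time in the SMILES.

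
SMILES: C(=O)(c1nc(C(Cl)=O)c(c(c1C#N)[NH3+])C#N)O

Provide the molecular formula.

Heavy atoms from the SMILES: 9 C, 1 Cl, 4 N, 3 O.
Implicit hydrogens by atom environment:
  5 × C (aromatic): no H
  4 × C: no H
  2 × N: no H
  2 × O: no H
  1 × Cl: no H
  1 × N (charge +1): 3 H
  1 × N (aromatic): no H
  1 × O: 1 H
  Total hydrogens = 4.
Net charge +1.
Molecular formula: C9H4ClN4O3+

C9H4ClN4O3+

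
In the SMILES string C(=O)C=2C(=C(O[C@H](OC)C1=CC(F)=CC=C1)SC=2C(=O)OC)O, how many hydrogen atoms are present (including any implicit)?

Hydrogens are implicit in SMILES; fill each atom to its normal valence:
  6 × C (aromatic): no H
  5 × O: no H
  4 × C (aromatic): 1 H each → 4
  2 × C: 3 H each → 6
  2 × C: 1 H each → 2
  1 × C: no H
  1 × F: no H
  1 × O: 1 H
  1 × S (aromatic): no H
  Total hydrogens = 13.

13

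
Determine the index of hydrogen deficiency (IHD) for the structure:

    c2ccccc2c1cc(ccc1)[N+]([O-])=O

9

Molecular formula from the SMILES: C12H9NO2.
DoU = (2C + 2 + N − H − X)/2 = (2·12 + 2 + 1 − 9 − 0)/2 = 18/2 = 9.
(Structurally: 2 ring(s) + 7 π bond(s) = 9.)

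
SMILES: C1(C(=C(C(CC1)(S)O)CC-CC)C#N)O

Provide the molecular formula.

Heavy atoms from the SMILES: 11 C, 1 N, 2 O, 1 S.
Implicit hydrogens by atom environment:
  5 × C: 2 H each → 10
  4 × C: no H
  2 × O: 1 H each → 2
  1 × C: 3 H
  1 × C: 1 H
  1 × N: no H
  1 × S: 1 H
  Total hydrogens = 17.
Molecular formula: C11H17NO2S

C11H17NO2S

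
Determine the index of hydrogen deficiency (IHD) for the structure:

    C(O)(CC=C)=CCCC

Molecular formula from the SMILES: C8H14O.
DoU = (2C + 2 + N − H − X)/2 = (2·8 + 2 + 0 − 14 − 0)/2 = 4/2 = 2.
(Structurally: 0 ring(s) + 2 π bond(s) = 2.)

2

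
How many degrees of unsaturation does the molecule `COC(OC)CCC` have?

0

Molecular formula from the SMILES: C6H14O2.
DoU = (2C + 2 + N − H − X)/2 = (2·6 + 2 + 0 − 14 − 0)/2 = 0/2 = 0.
(Structurally: 0 ring(s) + 0 π bond(s) = 0.)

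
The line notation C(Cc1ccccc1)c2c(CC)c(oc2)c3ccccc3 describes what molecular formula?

C20H20O

Heavy atoms from the SMILES: 20 C, 1 O.
Implicit hydrogens by atom environment:
  11 × C (aromatic): 1 H each → 11
  5 × C (aromatic): no H
  3 × C: 2 H each → 6
  1 × C: 3 H
  1 × O (aromatic): no H
  Total hydrogens = 20.
Molecular formula: C20H20O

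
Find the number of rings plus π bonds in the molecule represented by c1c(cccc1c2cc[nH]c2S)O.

Molecular formula from the SMILES: C10H9NOS.
DoU = (2C + 2 + N − H − X)/2 = (2·10 + 2 + 1 − 9 − 0)/2 = 14/2 = 7.
(Structurally: 2 ring(s) + 5 π bond(s) = 7.)

7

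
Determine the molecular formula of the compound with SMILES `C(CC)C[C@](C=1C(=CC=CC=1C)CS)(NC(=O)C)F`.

C15H22FNOS

Heavy atoms from the SMILES: 15 C, 1 F, 1 N, 1 O, 1 S.
Implicit hydrogens by atom environment:
  4 × C: 2 H each → 8
  3 × C: 3 H each → 9
  3 × C (aromatic): 1 H each → 3
  3 × C (aromatic): no H
  2 × C: no H
  1 × F: no H
  1 × N: 1 H
  1 × O: no H
  1 × S: 1 H
  Total hydrogens = 22.
Molecular formula: C15H22FNOS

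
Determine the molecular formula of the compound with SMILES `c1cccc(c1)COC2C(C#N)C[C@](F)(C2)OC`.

C14H16FNO2

Heavy atoms from the SMILES: 14 C, 1 F, 1 N, 2 O.
Implicit hydrogens by atom environment:
  5 × C (aromatic): 1 H each → 5
  3 × C: 2 H each → 6
  2 × C: 1 H each → 2
  2 × C: no H
  2 × O: no H
  1 × C: 3 H
  1 × C (aromatic): no H
  1 × F: no H
  1 × N: no H
  Total hydrogens = 16.
Molecular formula: C14H16FNO2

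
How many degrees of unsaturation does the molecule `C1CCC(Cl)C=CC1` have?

Molecular formula from the SMILES: C7H11Cl.
DoU = (2C + 2 + N − H − X)/2 = (2·7 + 2 + 0 − 11 − 1)/2 = 4/2 = 2.
(Structurally: 1 ring(s) + 1 π bond(s) = 2.)

2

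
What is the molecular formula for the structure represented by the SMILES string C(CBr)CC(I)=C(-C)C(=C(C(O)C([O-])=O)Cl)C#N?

C11H11BrClINO3-

Heavy atoms from the SMILES: 1 Br, 11 C, 1 Cl, 1 I, 1 N, 3 O.
Implicit hydrogens by atom environment:
  6 × C: no H
  3 × C: 2 H each → 6
  1 × Br: no H
  1 × C: 3 H
  1 × C: 1 H
  1 × Cl: no H
  1 × I: no H
  1 × N: no H
  1 × O: 1 H
  1 × O: no H
  1 × O (charge -1): no H
  Total hydrogens = 11.
Net charge -1.
Molecular formula: C11H11BrClINO3-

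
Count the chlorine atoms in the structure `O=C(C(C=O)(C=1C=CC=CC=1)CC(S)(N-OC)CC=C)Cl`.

The symbol for chlorine appears 1 time in the SMILES.

1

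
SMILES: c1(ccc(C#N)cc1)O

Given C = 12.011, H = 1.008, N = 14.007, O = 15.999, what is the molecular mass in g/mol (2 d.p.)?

Molecular formula: C7H5NO.
M = 7×12.011 + 5×1.008 + 1×14.007 + 1×15.999 = 119.12 g/mol.

119.12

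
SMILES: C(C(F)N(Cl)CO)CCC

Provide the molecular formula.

Heavy atoms from the SMILES: 6 C, 1 Cl, 1 F, 1 N, 1 O.
Implicit hydrogens by atom environment:
  4 × C: 2 H each → 8
  1 × C: 3 H
  1 × C: 1 H
  1 × Cl: no H
  1 × F: no H
  1 × N: no H
  1 × O: 1 H
  Total hydrogens = 13.
Molecular formula: C6H13ClFNO

C6H13ClFNO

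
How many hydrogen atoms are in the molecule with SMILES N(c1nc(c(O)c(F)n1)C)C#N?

Hydrogens are implicit in SMILES; fill each atom to its normal valence:
  4 × C (aromatic): no H
  2 × N (aromatic): no H
  1 × C: 3 H
  1 × C: no H
  1 × F: no H
  1 × N: 1 H
  1 × N: no H
  1 × O: 1 H
  Total hydrogens = 5.

5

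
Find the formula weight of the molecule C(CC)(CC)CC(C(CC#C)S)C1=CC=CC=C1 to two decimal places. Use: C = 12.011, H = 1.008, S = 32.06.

Molecular formula: C17H24S.
M = 17×12.011 + 24×1.008 + 1×32.06 = 260.44 g/mol.

260.44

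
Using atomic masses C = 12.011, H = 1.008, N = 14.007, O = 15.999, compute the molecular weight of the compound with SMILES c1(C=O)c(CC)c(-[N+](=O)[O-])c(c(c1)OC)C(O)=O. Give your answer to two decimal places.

Molecular formula: C11H11NO6.
M = 11×12.011 + 11×1.008 + 1×14.007 + 6×15.999 = 253.21 g/mol.

253.21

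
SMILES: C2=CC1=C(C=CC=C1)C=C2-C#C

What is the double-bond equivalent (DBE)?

Molecular formula from the SMILES: C12H8.
DoU = (2C + 2 + N − H − X)/2 = (2·12 + 2 + 0 − 8 − 0)/2 = 18/2 = 9.
(Structurally: 2 ring(s) + 7 π bond(s) = 9.)

9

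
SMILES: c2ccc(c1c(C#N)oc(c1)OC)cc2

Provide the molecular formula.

C12H9NO2

Heavy atoms from the SMILES: 12 C, 1 N, 2 O.
Implicit hydrogens by atom environment:
  6 × C (aromatic): 1 H each → 6
  4 × C (aromatic): no H
  1 × C: 3 H
  1 × C: no H
  1 × N: no H
  1 × O (aromatic): no H
  1 × O: no H
  Total hydrogens = 9.
Molecular formula: C12H9NO2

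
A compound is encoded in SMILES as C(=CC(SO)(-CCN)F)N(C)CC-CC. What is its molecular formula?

Heavy atoms from the SMILES: 10 C, 1 F, 2 N, 1 O, 1 S.
Implicit hydrogens by atom environment:
  5 × C: 2 H each → 10
  2 × C: 3 H each → 6
  2 × C: 1 H each → 2
  1 × C: no H
  1 × F: no H
  1 × N: 2 H
  1 × N: no H
  1 × O: 1 H
  1 × S: no H
  Total hydrogens = 21.
Molecular formula: C10H21FN2OS

C10H21FN2OS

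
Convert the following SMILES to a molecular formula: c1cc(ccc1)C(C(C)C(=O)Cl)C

C11H13ClO

Heavy atoms from the SMILES: 11 C, 1 Cl, 1 O.
Implicit hydrogens by atom environment:
  5 × C (aromatic): 1 H each → 5
  2 × C: 3 H each → 6
  2 × C: 1 H each → 2
  1 × C (aromatic): no H
  1 × C: no H
  1 × Cl: no H
  1 × O: no H
  Total hydrogens = 13.
Molecular formula: C11H13ClO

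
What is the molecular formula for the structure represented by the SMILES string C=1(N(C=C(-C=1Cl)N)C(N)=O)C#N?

Heavy atoms from the SMILES: 6 C, 1 Cl, 4 N, 1 O.
Implicit hydrogens by atom environment:
  3 × C (aromatic): no H
  2 × C: no H
  2 × N: 2 H each → 4
  1 × C (aromatic): 1 H
  1 × Cl: no H
  1 × N (aromatic): no H
  1 × N: no H
  1 × O: no H
  Total hydrogens = 5.
Molecular formula: C6H5ClN4O

C6H5ClN4O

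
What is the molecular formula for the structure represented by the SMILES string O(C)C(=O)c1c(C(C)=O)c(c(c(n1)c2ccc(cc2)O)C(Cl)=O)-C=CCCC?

C21H20ClNO5

Heavy atoms from the SMILES: 21 C, 1 Cl, 1 N, 5 O.
Implicit hydrogens by atom environment:
  7 × C (aromatic): no H
  4 × C (aromatic): 1 H each → 4
  4 × O: no H
  3 × C: 3 H each → 9
  3 × C: no H
  2 × C: 2 H each → 4
  2 × C: 1 H each → 2
  1 × Cl: no H
  1 × N (aromatic): no H
  1 × O: 1 H
  Total hydrogens = 20.
Molecular formula: C21H20ClNO5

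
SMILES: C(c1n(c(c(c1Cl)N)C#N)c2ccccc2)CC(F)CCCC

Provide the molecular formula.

Heavy atoms from the SMILES: 18 C, 1 Cl, 1 F, 3 N.
Implicit hydrogens by atom environment:
  5 × C: 2 H each → 10
  5 × C (aromatic): 1 H each → 5
  5 × C (aromatic): no H
  1 × C: 3 H
  1 × C: 1 H
  1 × C: no H
  1 × Cl: no H
  1 × F: no H
  1 × N: 2 H
  1 × N (aromatic): no H
  1 × N: no H
  Total hydrogens = 21.
Molecular formula: C18H21ClFN3

C18H21ClFN3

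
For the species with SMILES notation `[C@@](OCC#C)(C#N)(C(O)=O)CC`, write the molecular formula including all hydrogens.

C8H9NO3

Heavy atoms from the SMILES: 8 C, 1 N, 3 O.
Implicit hydrogens by atom environment:
  4 × C: no H
  2 × C: 2 H each → 4
  2 × O: no H
  1 × C: 3 H
  1 × C: 1 H
  1 × N: no H
  1 × O: 1 H
  Total hydrogens = 9.
Molecular formula: C8H9NO3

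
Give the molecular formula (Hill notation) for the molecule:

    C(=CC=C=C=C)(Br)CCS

C8H9BrS

Heavy atoms from the SMILES: 1 Br, 8 C, 1 S.
Implicit hydrogens by atom environment:
  3 × C: 2 H each → 6
  3 × C: no H
  2 × C: 1 H each → 2
  1 × Br: no H
  1 × S: 1 H
  Total hydrogens = 9.
Molecular formula: C8H9BrS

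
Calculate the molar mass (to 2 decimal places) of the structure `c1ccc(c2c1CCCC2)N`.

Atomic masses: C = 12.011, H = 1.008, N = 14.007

Molecular formula: C10H13N.
M = 10×12.011 + 13×1.008 + 1×14.007 = 147.22 g/mol.

147.22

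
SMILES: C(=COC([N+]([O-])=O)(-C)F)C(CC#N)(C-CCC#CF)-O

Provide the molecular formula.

Heavy atoms from the SMILES: 12 C, 2 F, 2 N, 4 O.
Implicit hydrogens by atom environment:
  5 × C: no H
  4 × C: 2 H each → 8
  2 × C: 1 H each → 2
  2 × F: no H
  2 × O: no H
  1 × C: 3 H
  1 × N: no H
  1 × N (charge +1): no H
  1 × O: 1 H
  1 × O (charge -1): no H
  Total hydrogens = 14.
Molecular formula: C12H14F2N2O4

C12H14F2N2O4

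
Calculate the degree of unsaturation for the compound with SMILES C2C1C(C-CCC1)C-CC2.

Molecular formula from the SMILES: C10H18.
DoU = (2C + 2 + N − H − X)/2 = (2·10 + 2 + 0 − 18 − 0)/2 = 4/2 = 2.
(Structurally: 2 ring(s) + 0 π bond(s) = 2.)

2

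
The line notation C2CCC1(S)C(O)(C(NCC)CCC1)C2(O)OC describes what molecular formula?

C13H25NO3S

Heavy atoms from the SMILES: 13 C, 1 N, 3 O, 1 S.
Implicit hydrogens by atom environment:
  7 × C: 2 H each → 14
  3 × C: no H
  2 × C: 3 H each → 6
  2 × O: 1 H each → 2
  1 × C: 1 H
  1 × N: 1 H
  1 × O: no H
  1 × S: 1 H
  Total hydrogens = 25.
Molecular formula: C13H25NO3S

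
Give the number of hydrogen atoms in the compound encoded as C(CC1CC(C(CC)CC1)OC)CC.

Hydrogens are implicit in SMILES; fill each atom to its normal valence:
  7 × C: 2 H each → 14
  3 × C: 3 H each → 9
  3 × C: 1 H each → 3
  1 × O: no H
  Total hydrogens = 26.

26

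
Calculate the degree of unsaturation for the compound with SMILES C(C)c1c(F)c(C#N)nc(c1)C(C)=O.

7

Molecular formula from the SMILES: C10H9FN2O.
DoU = (2C + 2 + N − H − X)/2 = (2·10 + 2 + 2 − 9 − 1)/2 = 14/2 = 7.
(Structurally: 1 ring(s) + 6 π bond(s) = 7.)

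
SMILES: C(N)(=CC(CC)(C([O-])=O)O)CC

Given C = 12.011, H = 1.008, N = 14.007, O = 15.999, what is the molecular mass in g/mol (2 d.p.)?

Molecular formula: C8H14NO3-.
M = 8×12.011 + 14×1.008 + 1×14.007 + 3×15.999 = 172.20 g/mol.

172.20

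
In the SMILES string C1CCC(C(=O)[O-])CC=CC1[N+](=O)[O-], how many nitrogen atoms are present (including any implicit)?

The symbol for nitrogen appears 1 time in the SMILES.

1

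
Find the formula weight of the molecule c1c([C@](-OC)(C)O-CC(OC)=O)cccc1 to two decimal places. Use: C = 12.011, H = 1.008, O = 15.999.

Molecular formula: C12H16O4.
M = 12×12.011 + 16×1.008 + 4×15.999 = 224.26 g/mol.

224.26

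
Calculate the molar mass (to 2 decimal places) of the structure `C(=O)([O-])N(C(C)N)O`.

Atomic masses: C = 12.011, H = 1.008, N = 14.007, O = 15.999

119.10

Molecular formula: C3H7N2O3-.
M = 3×12.011 + 7×1.008 + 2×14.007 + 3×15.999 = 119.10 g/mol.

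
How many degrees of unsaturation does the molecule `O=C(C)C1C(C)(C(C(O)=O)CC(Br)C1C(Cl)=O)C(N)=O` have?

5

Molecular formula from the SMILES: C12H15BrClNO5.
DoU = (2C + 2 + N − H − X)/2 = (2·12 + 2 + 1 − 15 − 2)/2 = 10/2 = 5.
(Structurally: 1 ring(s) + 4 π bond(s) = 5.)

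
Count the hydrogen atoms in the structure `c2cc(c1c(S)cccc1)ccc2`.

Hydrogens are implicit in SMILES; fill each atom to its normal valence:
  9 × C (aromatic): 1 H each → 9
  3 × C (aromatic): no H
  1 × S: 1 H
  Total hydrogens = 10.

10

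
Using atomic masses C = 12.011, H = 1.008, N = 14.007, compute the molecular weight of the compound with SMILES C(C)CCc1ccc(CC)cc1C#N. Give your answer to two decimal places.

187.29

Molecular formula: C13H17N.
M = 13×12.011 + 17×1.008 + 1×14.007 = 187.29 g/mol.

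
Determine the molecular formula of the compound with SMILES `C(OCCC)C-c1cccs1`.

C9H14OS

Heavy atoms from the SMILES: 9 C, 1 O, 1 S.
Implicit hydrogens by atom environment:
  4 × C: 2 H each → 8
  3 × C (aromatic): 1 H each → 3
  1 × C: 3 H
  1 × C (aromatic): no H
  1 × O: no H
  1 × S (aromatic): no H
  Total hydrogens = 14.
Molecular formula: C9H14OS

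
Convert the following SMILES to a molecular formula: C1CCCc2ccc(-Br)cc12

C10H11Br

Heavy atoms from the SMILES: 1 Br, 10 C.
Implicit hydrogens by atom environment:
  4 × C: 2 H each → 8
  3 × C (aromatic): 1 H each → 3
  3 × C (aromatic): no H
  1 × Br: no H
  Total hydrogens = 11.
Molecular formula: C10H11Br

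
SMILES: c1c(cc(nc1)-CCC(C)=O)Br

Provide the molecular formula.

Heavy atoms from the SMILES: 1 Br, 9 C, 1 N, 1 O.
Implicit hydrogens by atom environment:
  3 × C (aromatic): 1 H each → 3
  2 × C: 2 H each → 4
  2 × C (aromatic): no H
  1 × Br: no H
  1 × C: 3 H
  1 × C: no H
  1 × N (aromatic): no H
  1 × O: no H
  Total hydrogens = 10.
Molecular formula: C9H10BrNO

C9H10BrNO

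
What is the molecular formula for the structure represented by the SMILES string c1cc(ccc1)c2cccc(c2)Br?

Heavy atoms from the SMILES: 1 Br, 12 C.
Implicit hydrogens by atom environment:
  9 × C (aromatic): 1 H each → 9
  3 × C (aromatic): no H
  1 × Br: no H
  Total hydrogens = 9.
Molecular formula: C12H9Br

C12H9Br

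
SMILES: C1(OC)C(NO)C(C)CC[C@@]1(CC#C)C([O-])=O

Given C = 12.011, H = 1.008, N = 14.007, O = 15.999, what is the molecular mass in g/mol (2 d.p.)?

Molecular formula: C12H18NO4-.
M = 12×12.011 + 18×1.008 + 1×14.007 + 4×15.999 = 240.28 g/mol.

240.28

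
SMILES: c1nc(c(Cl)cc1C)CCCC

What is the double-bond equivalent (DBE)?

4

Molecular formula from the SMILES: C10H14ClN.
DoU = (2C + 2 + N − H − X)/2 = (2·10 + 2 + 1 − 14 − 1)/2 = 8/2 = 4.
(Structurally: 1 ring(s) + 3 π bond(s) = 4.)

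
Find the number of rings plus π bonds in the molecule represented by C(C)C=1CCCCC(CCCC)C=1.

2

Molecular formula from the SMILES: C13H24.
DoU = (2C + 2 + N − H − X)/2 = (2·13 + 2 + 0 − 24 − 0)/2 = 4/2 = 2.
(Structurally: 1 ring(s) + 1 π bond(s) = 2.)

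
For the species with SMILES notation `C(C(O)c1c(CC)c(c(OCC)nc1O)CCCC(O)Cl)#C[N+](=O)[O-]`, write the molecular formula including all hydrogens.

Heavy atoms from the SMILES: 16 C, 1 Cl, 2 N, 6 O.
Implicit hydrogens by atom environment:
  5 × C: 2 H each → 10
  5 × C (aromatic): no H
  3 × O: 1 H each → 3
  2 × C: 3 H each → 6
  2 × C: 1 H each → 2
  2 × C: no H
  2 × O: no H
  1 × Cl: no H
  1 × N (aromatic): no H
  1 × N (charge +1): no H
  1 × O (charge -1): no H
  Total hydrogens = 21.
Molecular formula: C16H21ClN2O6

C16H21ClN2O6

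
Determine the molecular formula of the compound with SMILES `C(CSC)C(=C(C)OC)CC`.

C9H18OS

Heavy atoms from the SMILES: 9 C, 1 O, 1 S.
Implicit hydrogens by atom environment:
  4 × C: 3 H each → 12
  3 × C: 2 H each → 6
  2 × C: no H
  1 × O: no H
  1 × S: no H
  Total hydrogens = 18.
Molecular formula: C9H18OS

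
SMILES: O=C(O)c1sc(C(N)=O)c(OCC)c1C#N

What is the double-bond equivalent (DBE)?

Molecular formula from the SMILES: C9H8N2O4S.
DoU = (2C + 2 + N − H − X)/2 = (2·9 + 2 + 2 − 8 − 0)/2 = 14/2 = 7.
(Structurally: 1 ring(s) + 6 π bond(s) = 7.)

7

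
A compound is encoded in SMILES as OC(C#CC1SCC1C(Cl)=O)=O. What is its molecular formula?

Heavy atoms from the SMILES: 7 C, 1 Cl, 3 O, 1 S.
Implicit hydrogens by atom environment:
  4 × C: no H
  2 × C: 1 H each → 2
  2 × O: no H
  1 × C: 2 H
  1 × Cl: no H
  1 × O: 1 H
  1 × S: no H
  Total hydrogens = 5.
Molecular formula: C7H5ClO3S

C7H5ClO3S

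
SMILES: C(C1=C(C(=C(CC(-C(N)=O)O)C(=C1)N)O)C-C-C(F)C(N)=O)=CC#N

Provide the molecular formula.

Heavy atoms from the SMILES: 16 C, 1 F, 4 N, 4 O.
Implicit hydrogens by atom environment:
  5 × C (aromatic): no H
  4 × C: 1 H each → 4
  3 × C: 2 H each → 6
  3 × C: no H
  3 × N: 2 H each → 6
  2 × O: 1 H each → 2
  2 × O: no H
  1 × C (aromatic): 1 H
  1 × F: no H
  1 × N: no H
  Total hydrogens = 19.
Molecular formula: C16H19FN4O4

C16H19FN4O4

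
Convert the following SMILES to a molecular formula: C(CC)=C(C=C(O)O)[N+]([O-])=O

C6H9NO4

Heavy atoms from the SMILES: 6 C, 1 N, 4 O.
Implicit hydrogens by atom environment:
  2 × C: 1 H each → 2
  2 × C: no H
  2 × O: 1 H each → 2
  1 × C: 3 H
  1 × C: 2 H
  1 × N (charge +1): no H
  1 × O: no H
  1 × O (charge -1): no H
  Total hydrogens = 9.
Molecular formula: C6H9NO4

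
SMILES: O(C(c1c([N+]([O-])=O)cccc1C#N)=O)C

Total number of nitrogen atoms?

2

The symbol for nitrogen appears 2 times in the SMILES.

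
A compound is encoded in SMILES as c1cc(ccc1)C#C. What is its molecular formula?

C8H6

Heavy atoms from the SMILES: 8 C.
Implicit hydrogens by atom environment:
  5 × C (aromatic): 1 H each → 5
  1 × C: 1 H
  1 × C (aromatic): no H
  1 × C: no H
  Total hydrogens = 6.
Molecular formula: C8H6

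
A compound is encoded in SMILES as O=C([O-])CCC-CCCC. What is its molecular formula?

C8H15O2-

Heavy atoms from the SMILES: 8 C, 2 O.
Implicit hydrogens by atom environment:
  6 × C: 2 H each → 12
  1 × C: 3 H
  1 × C: no H
  1 × O: no H
  1 × O (charge -1): no H
  Total hydrogens = 15.
Net charge -1.
Molecular formula: C8H15O2-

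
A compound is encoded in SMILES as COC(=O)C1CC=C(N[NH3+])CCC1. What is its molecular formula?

C9H17N2O2+

Heavy atoms from the SMILES: 9 C, 2 N, 2 O.
Implicit hydrogens by atom environment:
  4 × C: 2 H each → 8
  2 × C: 1 H each → 2
  2 × C: no H
  2 × O: no H
  1 × C: 3 H
  1 × N (charge +1): 3 H
  1 × N: 1 H
  Total hydrogens = 17.
Net charge +1.
Molecular formula: C9H17N2O2+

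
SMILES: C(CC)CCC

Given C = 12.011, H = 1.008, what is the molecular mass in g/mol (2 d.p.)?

Molecular formula: C6H14.
M = 6×12.011 + 14×1.008 = 86.18 g/mol.

86.18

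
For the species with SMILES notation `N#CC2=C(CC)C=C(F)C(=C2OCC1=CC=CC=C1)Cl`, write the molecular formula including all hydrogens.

Heavy atoms from the SMILES: 16 C, 1 Cl, 1 F, 1 N, 1 O.
Implicit hydrogens by atom environment:
  6 × C (aromatic): 1 H each → 6
  6 × C (aromatic): no H
  2 × C: 2 H each → 4
  1 × C: 3 H
  1 × C: no H
  1 × Cl: no H
  1 × F: no H
  1 × N: no H
  1 × O: no H
  Total hydrogens = 13.
Molecular formula: C16H13ClFNO

C16H13ClFNO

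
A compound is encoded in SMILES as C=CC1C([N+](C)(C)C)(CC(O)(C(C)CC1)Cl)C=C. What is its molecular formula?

Heavy atoms from the SMILES: 15 C, 1 Cl, 1 N, 1 O.
Implicit hydrogens by atom environment:
  5 × C: 2 H each → 10
  4 × C: 3 H each → 12
  4 × C: 1 H each → 4
  2 × C: no H
  1 × Cl: no H
  1 × N (charge +1): no H
  1 × O: 1 H
  Total hydrogens = 27.
Net charge +1.
Molecular formula: C15H27ClNO+

C15H27ClNO+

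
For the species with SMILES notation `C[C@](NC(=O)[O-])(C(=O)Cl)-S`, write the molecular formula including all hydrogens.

Heavy atoms from the SMILES: 4 C, 1 Cl, 1 N, 3 O, 1 S.
Implicit hydrogens by atom environment:
  3 × C: no H
  2 × O: no H
  1 × C: 3 H
  1 × Cl: no H
  1 × N: 1 H
  1 × O (charge -1): no H
  1 × S: 1 H
  Total hydrogens = 5.
Net charge -1.
Molecular formula: C4H5ClNO3S-

C4H5ClNO3S-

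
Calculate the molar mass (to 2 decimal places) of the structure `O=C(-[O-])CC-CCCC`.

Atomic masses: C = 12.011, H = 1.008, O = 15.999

129.18

Molecular formula: C7H13O2-.
M = 7×12.011 + 13×1.008 + 2×15.999 = 129.18 g/mol.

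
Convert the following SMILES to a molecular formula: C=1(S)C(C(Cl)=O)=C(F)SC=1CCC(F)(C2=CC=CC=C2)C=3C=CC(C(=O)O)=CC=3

C21H15ClF2O3S2

Heavy atoms from the SMILES: 21 C, 1 Cl, 2 F, 3 O, 2 S.
Implicit hydrogens by atom environment:
  9 × C (aromatic): 1 H each → 9
  7 × C (aromatic): no H
  3 × C: no H
  2 × C: 2 H each → 4
  2 × F: no H
  2 × O: no H
  1 × Cl: no H
  1 × O: 1 H
  1 × S: 1 H
  1 × S (aromatic): no H
  Total hydrogens = 15.
Molecular formula: C21H15ClF2O3S2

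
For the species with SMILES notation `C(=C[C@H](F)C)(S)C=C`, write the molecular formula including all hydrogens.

C6H9FS

Heavy atoms from the SMILES: 6 C, 1 F, 1 S.
Implicit hydrogens by atom environment:
  3 × C: 1 H each → 3
  1 × C: 3 H
  1 × C: 2 H
  1 × C: no H
  1 × F: no H
  1 × S: 1 H
  Total hydrogens = 9.
Molecular formula: C6H9FS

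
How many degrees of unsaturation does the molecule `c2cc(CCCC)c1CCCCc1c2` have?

Molecular formula from the SMILES: C14H20.
DoU = (2C + 2 + N − H − X)/2 = (2·14 + 2 + 0 − 20 − 0)/2 = 10/2 = 5.
(Structurally: 2 ring(s) + 3 π bond(s) = 5.)

5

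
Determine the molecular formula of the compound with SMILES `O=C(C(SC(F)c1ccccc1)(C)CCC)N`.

Heavy atoms from the SMILES: 13 C, 1 F, 1 N, 1 O, 1 S.
Implicit hydrogens by atom environment:
  5 × C (aromatic): 1 H each → 5
  2 × C: 3 H each → 6
  2 × C: 2 H each → 4
  2 × C: no H
  1 × C: 1 H
  1 × C (aromatic): no H
  1 × F: no H
  1 × N: 2 H
  1 × O: no H
  1 × S: no H
  Total hydrogens = 18.
Molecular formula: C13H18FNOS

C13H18FNOS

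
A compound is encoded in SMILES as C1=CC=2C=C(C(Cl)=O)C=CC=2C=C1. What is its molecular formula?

C11H7ClO

Heavy atoms from the SMILES: 11 C, 1 Cl, 1 O.
Implicit hydrogens by atom environment:
  7 × C (aromatic): 1 H each → 7
  3 × C (aromatic): no H
  1 × C: no H
  1 × Cl: no H
  1 × O: no H
  Total hydrogens = 7.
Molecular formula: C11H7ClO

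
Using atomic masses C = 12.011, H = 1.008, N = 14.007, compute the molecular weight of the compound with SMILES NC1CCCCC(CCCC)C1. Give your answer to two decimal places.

Molecular formula: C11H23N.
M = 11×12.011 + 23×1.008 + 1×14.007 = 169.31 g/mol.

169.31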